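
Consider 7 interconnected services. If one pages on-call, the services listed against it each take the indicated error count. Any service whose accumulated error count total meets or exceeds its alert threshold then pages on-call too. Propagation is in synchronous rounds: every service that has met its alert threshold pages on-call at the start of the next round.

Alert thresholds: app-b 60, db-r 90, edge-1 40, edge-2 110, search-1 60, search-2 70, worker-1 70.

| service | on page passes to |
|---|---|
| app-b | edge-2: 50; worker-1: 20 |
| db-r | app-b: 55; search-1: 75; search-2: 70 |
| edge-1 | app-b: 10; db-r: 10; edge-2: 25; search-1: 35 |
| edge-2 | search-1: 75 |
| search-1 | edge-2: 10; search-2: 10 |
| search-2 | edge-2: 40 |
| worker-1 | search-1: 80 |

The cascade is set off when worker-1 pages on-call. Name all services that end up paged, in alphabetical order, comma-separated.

search-1, worker-1

Round 1 — worker-1 pages on-call (initial).
  search-1: +80 → 80 ≥ 60
Round 2 — search-1 pages on-call.
  edge-2: +10 → 10 < 110
  search-2: +10 → 10 < 70
No further pages.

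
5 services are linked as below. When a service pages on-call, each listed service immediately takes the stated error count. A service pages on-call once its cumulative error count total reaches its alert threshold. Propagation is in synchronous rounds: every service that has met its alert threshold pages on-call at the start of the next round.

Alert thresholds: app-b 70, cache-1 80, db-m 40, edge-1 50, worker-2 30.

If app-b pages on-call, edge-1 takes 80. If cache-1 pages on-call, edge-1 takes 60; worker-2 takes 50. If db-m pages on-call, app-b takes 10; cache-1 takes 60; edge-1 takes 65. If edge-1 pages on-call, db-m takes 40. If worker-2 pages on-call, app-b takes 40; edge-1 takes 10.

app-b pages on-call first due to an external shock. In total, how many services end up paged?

Round 1 — app-b pages on-call (initial).
  edge-1: +80 → 80 ≥ 50
Round 2 — edge-1 pages on-call.
  db-m: +40 → 40 ≥ 40
Round 3 — db-m pages on-call.
  cache-1: +60 → 60 < 80
No further pages.

3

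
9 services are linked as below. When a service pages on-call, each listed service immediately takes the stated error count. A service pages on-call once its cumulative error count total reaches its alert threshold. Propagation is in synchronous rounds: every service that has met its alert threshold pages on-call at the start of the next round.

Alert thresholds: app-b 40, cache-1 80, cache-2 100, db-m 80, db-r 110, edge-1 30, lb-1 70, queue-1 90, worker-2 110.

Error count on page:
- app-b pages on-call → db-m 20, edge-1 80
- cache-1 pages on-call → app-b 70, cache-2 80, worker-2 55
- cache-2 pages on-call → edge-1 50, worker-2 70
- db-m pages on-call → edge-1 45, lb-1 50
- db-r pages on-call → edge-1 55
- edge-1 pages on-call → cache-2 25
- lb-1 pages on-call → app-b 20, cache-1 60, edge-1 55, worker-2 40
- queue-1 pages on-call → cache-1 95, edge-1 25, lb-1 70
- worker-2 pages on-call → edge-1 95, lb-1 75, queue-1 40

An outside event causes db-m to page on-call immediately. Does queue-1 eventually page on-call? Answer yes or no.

no

Round 1 — db-m pages on-call (initial).
  edge-1: +45 → 45 ≥ 30
  lb-1: +50 → 50 < 70
Round 2 — edge-1 pages on-call.
  cache-2: +25 → 25 < 100
No further pages.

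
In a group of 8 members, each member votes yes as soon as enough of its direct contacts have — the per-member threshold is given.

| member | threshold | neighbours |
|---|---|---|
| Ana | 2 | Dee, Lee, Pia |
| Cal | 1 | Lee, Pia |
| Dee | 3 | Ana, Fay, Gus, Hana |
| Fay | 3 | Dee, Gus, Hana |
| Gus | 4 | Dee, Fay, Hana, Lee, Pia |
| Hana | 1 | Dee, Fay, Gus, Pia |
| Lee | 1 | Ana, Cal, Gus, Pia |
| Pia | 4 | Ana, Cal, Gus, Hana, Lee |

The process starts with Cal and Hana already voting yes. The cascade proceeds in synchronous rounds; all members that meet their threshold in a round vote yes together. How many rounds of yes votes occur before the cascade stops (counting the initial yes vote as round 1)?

2

Round 1 — Cal, Hana vote yes (initial).
Round 2 — checking thresholds:
  Dee: 1 of 4 neighbours < 3, holds.
  Fay: 1 of 3 neighbours < 3, holds.
  Gus: 1 of 5 neighbours < 4, holds.
  Lee: 1 of 4 neighbours ≥ 1, votes yes.
  Pia: 2 of 5 neighbours < 4, holds.
Round 3 — no new yes votes; cascade stops.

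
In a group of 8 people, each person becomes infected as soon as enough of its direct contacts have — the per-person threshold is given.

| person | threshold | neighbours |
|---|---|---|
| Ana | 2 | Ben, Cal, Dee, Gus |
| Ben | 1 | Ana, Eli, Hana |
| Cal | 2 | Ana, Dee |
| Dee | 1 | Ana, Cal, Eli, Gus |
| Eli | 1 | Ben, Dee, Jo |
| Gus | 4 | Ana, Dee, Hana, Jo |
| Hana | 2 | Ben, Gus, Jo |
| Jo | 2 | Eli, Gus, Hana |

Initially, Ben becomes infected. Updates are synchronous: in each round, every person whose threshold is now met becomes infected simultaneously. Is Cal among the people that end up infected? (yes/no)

Round 1 — Ben becomes infected (initial).
Round 2 — checking thresholds:
  Ana: 1 of 4 neighbours < 2, holds.
  Eli: 1 of 3 neighbours ≥ 1, becomes infected.
  Hana: 1 of 3 neighbours < 2, holds.
Round 3 — checking thresholds:
  Ana: 1 of 4 neighbours < 2, holds.
  Dee: 1 of 4 neighbours ≥ 1, becomes infected.
  Hana: 1 of 3 neighbours < 2, holds.
  Jo: 1 of 3 neighbours < 2, holds.
Round 4 — checking thresholds:
  Ana: 2 of 4 neighbours ≥ 2, becomes infected.
  Cal: 1 of 2 neighbours < 2, holds.
  Gus: 1 of 4 neighbours < 4, holds.
  Hana: 1 of 3 neighbours < 2, holds.
  Jo: 1 of 3 neighbours < 2, holds.
Round 5 — checking thresholds:
  Cal: 2 of 2 neighbours ≥ 2, becomes infected.
  Gus: 2 of 4 neighbours < 4, holds.
  Hana: 1 of 3 neighbours < 2, holds.
  Jo: 1 of 3 neighbours < 2, holds.
Round 6 — no new infections; cascade stops.

yes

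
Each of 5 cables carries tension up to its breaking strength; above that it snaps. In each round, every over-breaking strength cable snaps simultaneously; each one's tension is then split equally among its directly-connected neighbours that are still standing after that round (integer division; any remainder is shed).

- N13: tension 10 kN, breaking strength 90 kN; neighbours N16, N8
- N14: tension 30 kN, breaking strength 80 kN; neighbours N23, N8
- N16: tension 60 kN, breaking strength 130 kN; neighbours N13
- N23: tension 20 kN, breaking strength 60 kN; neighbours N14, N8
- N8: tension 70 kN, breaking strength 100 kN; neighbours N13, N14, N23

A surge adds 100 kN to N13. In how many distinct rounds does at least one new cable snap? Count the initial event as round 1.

Round 1 — N13 at 110 > 90. N13 snaps.
  N13 sheds 110 kN to N16, N8: 55 each.
    N16: 60+55 = 115 ≤ 130
    N8: 70+55 = 125 > 100
Round 2 — N8 snaps.
  N8 sheds 125 kN to N14, N23: 62 each (1 lost).
    N14: 30+62 = 92 > 80
    N23: 20+62 = 82 > 60
Round 3 — N14, N23 snap.
  N14 sheds 92 kN: no online neighbours, lost.
  N23 sheds 82 kN: no online neighbours, lost.
No further breaks.

3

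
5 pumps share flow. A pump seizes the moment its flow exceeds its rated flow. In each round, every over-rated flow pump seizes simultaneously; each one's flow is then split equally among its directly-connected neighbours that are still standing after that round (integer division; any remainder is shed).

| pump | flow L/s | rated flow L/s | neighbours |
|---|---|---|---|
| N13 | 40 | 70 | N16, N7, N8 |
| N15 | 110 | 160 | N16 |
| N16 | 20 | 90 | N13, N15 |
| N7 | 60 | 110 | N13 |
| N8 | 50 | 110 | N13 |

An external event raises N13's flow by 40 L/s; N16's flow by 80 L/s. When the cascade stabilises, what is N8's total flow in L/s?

90

Round 1 — N13 at 80 > 70; N16 at 100 > 90. N13, N16 seize.
  N13 sheds 80 L/s to N7, N8: 40 each.
    N7: 60+40 = 100 ≤ 110
    N8: 50+40 = 90 ≤ 110
  N16 sheds 100 L/s to N15: 100 each.
    N15: 110+100 = 210 > 160
Round 2 — N15 seizes.
  N15 sheds 210 L/s: no online neighbours, lost.
No further seizures.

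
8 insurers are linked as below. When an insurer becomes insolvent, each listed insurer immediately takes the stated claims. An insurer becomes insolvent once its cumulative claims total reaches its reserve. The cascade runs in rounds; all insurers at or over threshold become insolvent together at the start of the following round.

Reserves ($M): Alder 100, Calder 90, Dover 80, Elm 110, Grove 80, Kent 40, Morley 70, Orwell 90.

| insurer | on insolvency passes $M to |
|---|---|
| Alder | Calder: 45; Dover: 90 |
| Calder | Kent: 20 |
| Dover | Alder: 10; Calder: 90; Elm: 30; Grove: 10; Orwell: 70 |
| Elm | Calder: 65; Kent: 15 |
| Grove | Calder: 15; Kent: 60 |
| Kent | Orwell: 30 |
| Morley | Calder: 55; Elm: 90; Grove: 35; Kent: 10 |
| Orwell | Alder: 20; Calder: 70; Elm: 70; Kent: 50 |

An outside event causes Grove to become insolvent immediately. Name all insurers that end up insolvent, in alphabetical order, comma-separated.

Round 1 — Grove becomes insolvent (initial).
  Calder: +15 → 15 < 90
  Kent: +60 → 60 ≥ 40
Round 2 — Kent becomes insolvent.
  Orwell: +30 → 30 < 90
No further insolvencies.

Grove, Kent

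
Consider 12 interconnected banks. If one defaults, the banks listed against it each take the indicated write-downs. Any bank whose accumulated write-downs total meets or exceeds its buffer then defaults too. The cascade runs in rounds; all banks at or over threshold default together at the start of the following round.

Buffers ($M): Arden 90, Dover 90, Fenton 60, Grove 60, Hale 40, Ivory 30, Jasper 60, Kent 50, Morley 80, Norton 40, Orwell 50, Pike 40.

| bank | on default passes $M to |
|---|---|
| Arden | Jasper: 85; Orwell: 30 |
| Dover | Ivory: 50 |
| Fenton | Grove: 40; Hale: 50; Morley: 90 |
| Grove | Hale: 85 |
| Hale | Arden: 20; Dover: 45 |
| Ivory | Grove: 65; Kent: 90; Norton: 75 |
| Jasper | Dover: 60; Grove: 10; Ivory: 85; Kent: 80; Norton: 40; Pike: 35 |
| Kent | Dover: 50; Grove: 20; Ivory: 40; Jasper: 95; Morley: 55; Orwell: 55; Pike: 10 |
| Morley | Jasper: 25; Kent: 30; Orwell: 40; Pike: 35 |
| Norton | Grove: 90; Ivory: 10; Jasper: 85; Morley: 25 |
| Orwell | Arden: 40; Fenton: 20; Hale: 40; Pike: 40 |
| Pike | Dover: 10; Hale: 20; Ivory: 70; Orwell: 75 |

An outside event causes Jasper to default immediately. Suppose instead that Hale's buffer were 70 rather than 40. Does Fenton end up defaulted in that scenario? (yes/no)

no

With Hale's buffer at 70:
Round 1 — Jasper defaults (initial).
  Dover: +60 → 60 < 90
  Grove: +10 → 10 < 60
  Ivory: +85 → 85 ≥ 30
  Kent: +80 → 80 ≥ 50
  Norton: +40 → 40 ≥ 40
  Pike: +35 → 35 < 40
Round 2 — Ivory, Kent, Norton default.
  Dover: +50 → 110 ≥ 90
  Grove: +65+20+90 → 185 ≥ 60
  Morley: +55+25 → 80 ≥ 80
  Orwell: +55 → 55 ≥ 50
  Pike: +10 → 45 ≥ 40
Round 3 — Dover, Grove, Morley, Orwell, Pike default.
  Arden: +40 → 40 < 90
  Fenton: +20 → 20 < 60
  Hale: +85+40+20 → 145 ≥ 70
Round 4 — Hale defaults.
  Arden: +20 → 60 < 90
No further defaults.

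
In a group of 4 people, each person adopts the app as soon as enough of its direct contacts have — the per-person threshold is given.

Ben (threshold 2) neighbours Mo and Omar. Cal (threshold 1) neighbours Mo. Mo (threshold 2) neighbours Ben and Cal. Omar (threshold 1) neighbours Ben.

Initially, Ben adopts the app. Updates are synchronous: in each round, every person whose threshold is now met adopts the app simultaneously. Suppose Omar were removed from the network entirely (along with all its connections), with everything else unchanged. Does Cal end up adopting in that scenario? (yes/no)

no

With Omar removed:
Round 1 — Ben adopts the app (initial).
Round 2 — no new adoptions; cascade stops.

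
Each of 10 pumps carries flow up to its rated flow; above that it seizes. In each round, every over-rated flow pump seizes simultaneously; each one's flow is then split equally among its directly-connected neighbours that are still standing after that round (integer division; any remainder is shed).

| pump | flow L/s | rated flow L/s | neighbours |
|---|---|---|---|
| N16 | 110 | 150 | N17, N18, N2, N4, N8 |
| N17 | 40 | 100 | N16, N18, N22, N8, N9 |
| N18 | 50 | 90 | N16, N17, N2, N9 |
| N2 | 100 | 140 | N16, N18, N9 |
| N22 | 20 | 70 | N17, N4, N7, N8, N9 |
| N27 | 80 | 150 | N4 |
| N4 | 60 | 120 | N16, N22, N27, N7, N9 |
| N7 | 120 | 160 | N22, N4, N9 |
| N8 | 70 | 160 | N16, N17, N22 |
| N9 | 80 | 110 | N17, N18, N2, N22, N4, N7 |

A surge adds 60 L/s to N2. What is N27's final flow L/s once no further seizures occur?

129

Round 1 — N2 at 160 > 140. N2 seizes.
  N2 sheds 160 L/s to N16, N18, N9: 53 each (1 lost).
    N16: 110+53 = 163 > 150
    N18: 50+53 = 103 > 90
    N9: 80+53 = 133 > 110
Round 2 — N16, N18, N9 seize.
  N16 sheds 163 L/s to N17, N4, N8: 54 each (1 lost).
    N17: 40+54 = 94 ≤ 100
    N4: 60+54 = 114 ≤ 120
    N8: 70+54 = 124 ≤ 160
  N18 sheds 103 L/s to N17: 103 each.
    N17: 94+103 = 197 > 100
  N9 sheds 133 L/s to N17, N22, N4, N7: 33 each (1 lost).
    N17: 197+33 = 230 > 100
    N22: 20+33 = 53 ≤ 70
    N4: 114+33 = 147 > 120
    N7: 120+33 = 153 ≤ 160
Round 3 — N17, N4 seize.
  N17 sheds 230 L/s to N22, N8: 115 each.
    N22: 53+115 = 168 > 70
    N8: 124+115 = 239 > 160
  N4 sheds 147 L/s to N22, N27, N7: 49 each.
    N22: 168+49 = 217 > 70
    N27: 80+49 = 129 ≤ 150
    N7: 153+49 = 202 > 160
Round 4 — N22, N7, N8 seize.
  N22 sheds 217 L/s: no online neighbours, lost.
  N7 sheds 202 L/s: no online neighbours, lost.
  N8 sheds 239 L/s: no online neighbours, lost.
No further seizures.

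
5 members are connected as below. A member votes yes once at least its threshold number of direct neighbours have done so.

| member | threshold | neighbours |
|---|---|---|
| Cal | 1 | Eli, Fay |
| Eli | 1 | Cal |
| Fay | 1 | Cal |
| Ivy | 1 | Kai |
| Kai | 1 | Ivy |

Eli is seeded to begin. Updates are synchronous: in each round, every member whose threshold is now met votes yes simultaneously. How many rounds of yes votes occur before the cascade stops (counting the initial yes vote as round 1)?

3

Round 1 — Eli votes yes (initial).
Round 2 — checking thresholds:
  Cal: 1 of 2 neighbours ≥ 1, votes yes.
Round 3 — checking thresholds:
  Fay: 1 of 1 neighbours ≥ 1, votes yes.
Round 4 — no new yes votes; cascade stops.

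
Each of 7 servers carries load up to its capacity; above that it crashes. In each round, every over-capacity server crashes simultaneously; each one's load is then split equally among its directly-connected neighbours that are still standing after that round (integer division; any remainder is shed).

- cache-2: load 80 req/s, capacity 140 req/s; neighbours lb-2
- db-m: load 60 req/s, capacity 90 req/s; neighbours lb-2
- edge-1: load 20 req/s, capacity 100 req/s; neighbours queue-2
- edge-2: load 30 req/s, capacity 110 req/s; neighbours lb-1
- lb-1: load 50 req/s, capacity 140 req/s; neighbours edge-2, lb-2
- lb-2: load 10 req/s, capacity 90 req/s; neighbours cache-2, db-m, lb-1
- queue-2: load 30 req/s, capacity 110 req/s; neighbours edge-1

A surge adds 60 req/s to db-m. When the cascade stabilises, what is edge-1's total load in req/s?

Round 1 — db-m at 120 > 90. db-m crashes.
  db-m sheds 120 req/s to lb-2: 120 each.
    lb-2: 10+120 = 130 > 90
Round 2 — lb-2 crashes.
  lb-2 sheds 130 req/s to cache-2, lb-1: 65 each.
    cache-2: 80+65 = 145 > 140
    lb-1: 50+65 = 115 ≤ 140
Round 3 — cache-2 crashes.
  cache-2 sheds 145 req/s: no online neighbours, lost.
No further crashes.

20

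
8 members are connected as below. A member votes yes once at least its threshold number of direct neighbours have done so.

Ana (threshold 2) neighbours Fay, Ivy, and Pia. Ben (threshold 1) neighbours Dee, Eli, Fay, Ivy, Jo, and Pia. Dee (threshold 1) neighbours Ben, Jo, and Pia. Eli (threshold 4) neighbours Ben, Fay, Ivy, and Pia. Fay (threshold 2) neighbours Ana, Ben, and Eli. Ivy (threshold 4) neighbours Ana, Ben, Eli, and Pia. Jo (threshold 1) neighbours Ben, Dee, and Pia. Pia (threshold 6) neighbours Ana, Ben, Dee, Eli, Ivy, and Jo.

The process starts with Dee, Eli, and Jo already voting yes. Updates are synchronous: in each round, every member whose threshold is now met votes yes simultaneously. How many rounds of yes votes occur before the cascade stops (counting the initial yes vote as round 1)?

3

Round 1 — Dee, Eli, Jo vote yes (initial).
Round 2 — checking thresholds:
  Ben: 3 of 6 neighbours ≥ 1, votes yes.
  Fay: 1 of 3 neighbours < 2, not yet.
  Ivy: 1 of 4 neighbours < 4, not yet.
  Pia: 3 of 6 neighbours < 6, not yet.
Round 3 — checking thresholds:
  Fay: 2 of 3 neighbours ≥ 2, votes yes.
  Ivy: 2 of 4 neighbours < 4, not yet.
  Pia: 4 of 6 neighbours < 6, not yet.
Round 4 — no new yes votes; cascade stops.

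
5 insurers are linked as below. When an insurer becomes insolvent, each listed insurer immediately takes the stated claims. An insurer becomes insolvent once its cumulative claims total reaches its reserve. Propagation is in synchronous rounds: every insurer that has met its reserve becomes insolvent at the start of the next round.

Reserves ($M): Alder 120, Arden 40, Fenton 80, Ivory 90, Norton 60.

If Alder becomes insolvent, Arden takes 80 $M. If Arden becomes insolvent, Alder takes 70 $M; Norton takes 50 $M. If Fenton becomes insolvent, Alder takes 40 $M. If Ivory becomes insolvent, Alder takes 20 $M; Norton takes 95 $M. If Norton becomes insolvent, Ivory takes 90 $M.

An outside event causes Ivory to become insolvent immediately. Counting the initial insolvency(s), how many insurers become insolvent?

2

Round 1 — Ivory becomes insolvent (initial).
  Alder: +20 → 20 < 120
  Norton: +95 → 95 ≥ 60
Round 2 — Norton becomes insolvent.
No further insolvencies.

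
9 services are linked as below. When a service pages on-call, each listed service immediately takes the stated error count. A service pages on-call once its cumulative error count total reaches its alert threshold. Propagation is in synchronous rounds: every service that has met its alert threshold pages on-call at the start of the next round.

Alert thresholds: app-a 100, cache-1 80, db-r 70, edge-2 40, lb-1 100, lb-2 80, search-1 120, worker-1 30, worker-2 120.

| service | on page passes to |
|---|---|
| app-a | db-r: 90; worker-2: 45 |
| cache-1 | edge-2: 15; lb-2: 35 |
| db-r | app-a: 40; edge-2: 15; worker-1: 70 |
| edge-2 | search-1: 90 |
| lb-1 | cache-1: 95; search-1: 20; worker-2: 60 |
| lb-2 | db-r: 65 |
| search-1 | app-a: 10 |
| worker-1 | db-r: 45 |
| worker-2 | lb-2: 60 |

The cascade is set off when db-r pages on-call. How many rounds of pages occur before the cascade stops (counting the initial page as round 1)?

Round 1 — db-r pages on-call (initial).
  app-a: +40 → 40 < 100
  edge-2: +15 → 15 < 40
  worker-1: +70 → 70 ≥ 30
Round 2 — worker-1 pages on-call.
No further pages.

2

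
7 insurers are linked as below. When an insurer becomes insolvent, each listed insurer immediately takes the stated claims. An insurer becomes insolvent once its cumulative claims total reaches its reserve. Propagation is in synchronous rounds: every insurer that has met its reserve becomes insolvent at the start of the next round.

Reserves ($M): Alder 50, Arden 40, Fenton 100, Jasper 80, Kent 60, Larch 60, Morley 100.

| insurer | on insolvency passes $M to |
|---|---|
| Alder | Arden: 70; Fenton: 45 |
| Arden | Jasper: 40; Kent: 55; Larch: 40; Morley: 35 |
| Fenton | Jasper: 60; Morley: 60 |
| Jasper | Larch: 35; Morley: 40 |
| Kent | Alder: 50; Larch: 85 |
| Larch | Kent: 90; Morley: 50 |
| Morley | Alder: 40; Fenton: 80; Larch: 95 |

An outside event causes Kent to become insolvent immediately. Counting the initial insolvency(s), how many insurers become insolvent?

4

Round 1 — Kent becomes insolvent (initial).
  Alder: +50 → 50 ≥ 50
  Larch: +85 → 85 ≥ 60
Round 2 — Alder, Larch become insolvent.
  Arden: +70 → 70 ≥ 40
  Fenton: +45 → 45 < 100
  Morley: +50 → 50 < 100
Round 3 — Arden becomes insolvent.
  Jasper: +40 → 40 < 80
  Morley: +35 → 85 < 100
No further insolvencies.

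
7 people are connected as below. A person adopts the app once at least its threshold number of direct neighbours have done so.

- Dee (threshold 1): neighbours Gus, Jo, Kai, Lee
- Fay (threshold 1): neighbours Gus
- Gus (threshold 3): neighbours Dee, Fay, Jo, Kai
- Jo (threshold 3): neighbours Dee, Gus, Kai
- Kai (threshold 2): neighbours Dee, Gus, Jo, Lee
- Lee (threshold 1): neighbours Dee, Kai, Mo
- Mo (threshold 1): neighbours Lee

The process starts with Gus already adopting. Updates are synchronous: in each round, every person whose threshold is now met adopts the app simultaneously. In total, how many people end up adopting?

7

Round 1 — Gus adopts the app (initial).
Round 2 — checking thresholds:
  Dee: 1 of 4 neighbours ≥ 1, adopts the app.
  Fay: 1 of 1 neighbours ≥ 1, adopts the app.
  Jo: 1 of 3 neighbours < 3, not yet.
  Kai: 1 of 4 neighbours < 2, not yet.
Round 3 — checking thresholds:
  Jo: 2 of 3 neighbours < 3, not yet.
  Kai: 2 of 4 neighbours ≥ 2, adopts the app.
  Lee: 1 of 3 neighbours ≥ 1, adopts the app.
Round 4 — checking thresholds:
  Jo: 3 of 3 neighbours ≥ 3, adopts the app.
  Mo: 1 of 1 neighbours ≥ 1, adopts the app.
Round 5 — no new adoptions; cascade stops.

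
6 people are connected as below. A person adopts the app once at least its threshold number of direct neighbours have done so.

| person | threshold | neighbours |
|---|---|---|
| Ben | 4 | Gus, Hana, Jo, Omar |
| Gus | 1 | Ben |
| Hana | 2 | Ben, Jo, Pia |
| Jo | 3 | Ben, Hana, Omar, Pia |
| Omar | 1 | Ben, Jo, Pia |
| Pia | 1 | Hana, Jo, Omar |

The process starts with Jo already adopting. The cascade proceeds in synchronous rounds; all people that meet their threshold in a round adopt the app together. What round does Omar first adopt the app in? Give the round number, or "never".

Round 1 — Jo adopts the app (initial).
Round 2 — checking thresholds:
  Ben: 1 of 4 neighbours < 4, not yet.
  Hana: 1 of 3 neighbours < 2, not yet.
  Omar: 1 of 3 neighbours ≥ 1, adopts the app.
  Pia: 1 of 3 neighbours ≥ 1, adopts the app.
Round 3 — checking thresholds:
  Ben: 2 of 4 neighbours < 4, not yet.
  Hana: 2 of 3 neighbours ≥ 2, adopts the app.
Round 4 — no new adoptions; cascade stops.

2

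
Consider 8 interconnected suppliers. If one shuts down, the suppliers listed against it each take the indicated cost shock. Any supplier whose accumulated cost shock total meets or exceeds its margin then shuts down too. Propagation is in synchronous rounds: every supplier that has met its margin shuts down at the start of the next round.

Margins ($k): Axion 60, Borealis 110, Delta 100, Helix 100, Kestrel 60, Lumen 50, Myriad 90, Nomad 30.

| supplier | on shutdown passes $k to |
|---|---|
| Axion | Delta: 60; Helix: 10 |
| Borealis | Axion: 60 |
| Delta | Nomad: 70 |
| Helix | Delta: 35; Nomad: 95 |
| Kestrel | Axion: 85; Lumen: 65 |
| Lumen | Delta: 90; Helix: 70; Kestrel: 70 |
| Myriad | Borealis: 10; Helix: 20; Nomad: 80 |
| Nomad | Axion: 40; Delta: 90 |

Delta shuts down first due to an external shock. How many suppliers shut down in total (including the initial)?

2

Round 1 — Delta shuts down (initial).
  Nomad: +70 → 70 ≥ 30
Round 2 — Nomad shuts down.
  Axion: +40 → 40 < 60
No further shutdowns.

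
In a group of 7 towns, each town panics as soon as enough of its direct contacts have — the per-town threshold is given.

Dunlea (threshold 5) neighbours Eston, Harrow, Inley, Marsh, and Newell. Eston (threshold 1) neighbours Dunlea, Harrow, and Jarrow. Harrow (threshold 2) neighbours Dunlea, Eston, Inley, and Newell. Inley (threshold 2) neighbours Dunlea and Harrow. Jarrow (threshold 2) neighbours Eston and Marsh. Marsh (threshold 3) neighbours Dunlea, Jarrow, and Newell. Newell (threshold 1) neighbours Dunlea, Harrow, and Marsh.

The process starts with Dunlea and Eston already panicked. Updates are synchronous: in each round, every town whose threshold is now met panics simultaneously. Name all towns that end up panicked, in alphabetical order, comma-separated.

Round 1 — Dunlea, Eston panic (initial).
Round 2 — checking thresholds:
  Harrow: 2 of 4 neighbours ≥ 2, panics.
  Inley: 1 of 2 neighbours < 2, below threshold.
  Jarrow: 1 of 2 neighbours < 2, below threshold.
  Marsh: 1 of 3 neighbours < 3, below threshold.
  Newell: 1 of 3 neighbours ≥ 1, panics.
Round 3 — checking thresholds:
  Inley: 2 of 2 neighbours ≥ 2, panics.
  Jarrow: 1 of 2 neighbours < 2, below threshold.
  Marsh: 2 of 3 neighbours < 3, below threshold.
Round 4 — no new panics; cascade stops.

Dunlea, Eston, Harrow, Inley, Newell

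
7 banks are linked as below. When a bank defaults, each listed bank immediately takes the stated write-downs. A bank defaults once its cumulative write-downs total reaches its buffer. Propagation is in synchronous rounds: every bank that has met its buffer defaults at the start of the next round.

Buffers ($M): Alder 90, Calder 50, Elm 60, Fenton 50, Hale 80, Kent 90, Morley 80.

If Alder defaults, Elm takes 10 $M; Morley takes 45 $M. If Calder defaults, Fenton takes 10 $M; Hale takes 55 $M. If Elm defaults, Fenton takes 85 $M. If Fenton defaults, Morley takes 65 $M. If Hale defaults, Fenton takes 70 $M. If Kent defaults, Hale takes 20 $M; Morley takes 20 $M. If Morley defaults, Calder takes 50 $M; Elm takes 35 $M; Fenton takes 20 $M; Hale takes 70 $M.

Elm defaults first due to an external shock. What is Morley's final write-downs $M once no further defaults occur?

Round 1 — Elm defaults (initial).
  Fenton: +85 → 85 ≥ 50
Round 2 — Fenton defaults.
  Morley: +65 → 65 < 80
No further defaults.

65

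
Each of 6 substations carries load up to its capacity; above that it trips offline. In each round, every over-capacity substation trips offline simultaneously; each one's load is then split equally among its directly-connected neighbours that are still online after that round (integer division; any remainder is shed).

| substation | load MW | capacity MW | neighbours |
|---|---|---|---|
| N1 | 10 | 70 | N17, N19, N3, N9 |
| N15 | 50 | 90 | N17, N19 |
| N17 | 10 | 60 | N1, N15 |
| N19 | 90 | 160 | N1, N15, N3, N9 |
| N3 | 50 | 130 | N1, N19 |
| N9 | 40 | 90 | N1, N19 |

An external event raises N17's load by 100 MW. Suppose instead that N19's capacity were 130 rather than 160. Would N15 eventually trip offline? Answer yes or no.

yes

With N19's capacity at 130:
Round 1 — N17 at 110 > 60. N17 trips offline.
  N17 sheds 110 MW to N1, N15: 55 each.
    N1: 10+55 = 65 ≤ 70
    N15: 50+55 = 105 > 90
Round 2 — N15 trips offline.
  N15 sheds 105 MW to N19: 105 each.
    N19: 90+105 = 195 > 130
Round 3 — N19 trips offline.
  N19 sheds 195 MW to N1, N3, N9: 65 each.
    N1: 65+65 = 130 > 70
    N3: 50+65 = 115 ≤ 130
    N9: 40+65 = 105 > 90
Round 4 — N1, N9 trip offline.
  N1 sheds 130 MW to N3: 130 each.
    N3: 115+130 = 245 > 130
  N9 sheds 105 MW: no online neighbours, lost.
Round 5 — N3 trips offline.
  N3 sheds 245 MW: no online neighbours, lost.
No further trips.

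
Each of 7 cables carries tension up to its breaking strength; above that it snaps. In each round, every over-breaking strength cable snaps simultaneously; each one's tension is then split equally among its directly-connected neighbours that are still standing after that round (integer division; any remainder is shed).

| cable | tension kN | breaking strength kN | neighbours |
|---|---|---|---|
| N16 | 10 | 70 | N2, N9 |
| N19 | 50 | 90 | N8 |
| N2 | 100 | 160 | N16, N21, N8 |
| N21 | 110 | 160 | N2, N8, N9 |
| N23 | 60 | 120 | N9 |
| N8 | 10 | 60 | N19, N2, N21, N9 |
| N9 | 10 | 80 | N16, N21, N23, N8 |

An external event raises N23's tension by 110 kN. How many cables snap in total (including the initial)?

6

Round 1 — N23 at 170 > 120. N23 snaps.
  N23 sheds 170 kN to N9: 170 each.
    N9: 10+170 = 180 > 80
Round 2 — N9 snaps.
  N9 sheds 180 kN to N16, N21, N8: 60 each.
    N16: 10+60 = 70 ≤ 70
    N21: 110+60 = 170 > 160
    N8: 10+60 = 70 > 60
Round 3 — N21, N8 snap.
  N21 sheds 170 kN to N2: 170 each.
    N2: 100+170 = 270 > 160
  N8 sheds 70 kN to N19, N2: 35 each.
    N19: 50+35 = 85 ≤ 90
    N2: 270+35 = 305 > 160
Round 4 — N2 snaps.
  N2 sheds 305 kN to N16: 305 each.
    N16: 70+305 = 375 > 70
Round 5 — N16 snaps.
  N16 sheds 375 kN: no online neighbours, lost.
No further breaks.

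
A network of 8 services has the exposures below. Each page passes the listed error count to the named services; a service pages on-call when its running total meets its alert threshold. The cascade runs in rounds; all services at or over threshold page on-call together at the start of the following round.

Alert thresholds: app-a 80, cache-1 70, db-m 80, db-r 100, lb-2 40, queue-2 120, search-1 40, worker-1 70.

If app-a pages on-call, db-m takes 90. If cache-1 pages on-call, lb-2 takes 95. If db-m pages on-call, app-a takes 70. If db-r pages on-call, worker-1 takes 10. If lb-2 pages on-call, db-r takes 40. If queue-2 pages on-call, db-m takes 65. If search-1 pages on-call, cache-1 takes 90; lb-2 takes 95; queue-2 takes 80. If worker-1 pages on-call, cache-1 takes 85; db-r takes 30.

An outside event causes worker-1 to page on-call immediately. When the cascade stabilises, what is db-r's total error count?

70

Round 1 — worker-1 pages on-call (initial).
  cache-1: +85 → 85 ≥ 70
  db-r: +30 → 30 < 100
Round 2 — cache-1 pages on-call.
  lb-2: +95 → 95 ≥ 40
Round 3 — lb-2 pages on-call.
  db-r: +40 → 70 < 100
No further pages.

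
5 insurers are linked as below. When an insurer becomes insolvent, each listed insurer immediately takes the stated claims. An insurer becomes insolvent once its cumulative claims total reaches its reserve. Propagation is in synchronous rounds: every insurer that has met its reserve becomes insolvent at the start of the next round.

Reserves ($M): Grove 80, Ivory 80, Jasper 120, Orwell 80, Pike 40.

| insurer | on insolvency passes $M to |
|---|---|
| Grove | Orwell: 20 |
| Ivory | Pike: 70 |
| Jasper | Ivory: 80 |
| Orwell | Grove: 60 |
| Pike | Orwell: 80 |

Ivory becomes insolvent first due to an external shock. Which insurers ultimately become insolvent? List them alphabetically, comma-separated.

Round 1 — Ivory becomes insolvent (initial).
  Pike: +70 → 70 ≥ 40
Round 2 — Pike becomes insolvent.
  Orwell: +80 → 80 ≥ 80
Round 3 — Orwell becomes insolvent.
  Grove: +60 → 60 < 80
No further insolvencies.

Ivory, Orwell, Pike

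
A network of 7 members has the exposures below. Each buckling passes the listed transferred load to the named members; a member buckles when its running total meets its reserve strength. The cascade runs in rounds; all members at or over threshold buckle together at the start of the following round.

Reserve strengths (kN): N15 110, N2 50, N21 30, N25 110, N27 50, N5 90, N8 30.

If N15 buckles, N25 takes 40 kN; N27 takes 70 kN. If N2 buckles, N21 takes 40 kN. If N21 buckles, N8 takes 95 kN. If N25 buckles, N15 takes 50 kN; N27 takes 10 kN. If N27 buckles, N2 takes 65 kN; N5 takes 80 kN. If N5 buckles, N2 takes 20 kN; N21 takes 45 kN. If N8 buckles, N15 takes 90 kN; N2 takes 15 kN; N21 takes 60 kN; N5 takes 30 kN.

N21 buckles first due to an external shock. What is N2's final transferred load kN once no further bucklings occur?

15

Round 1 — N21 buckles (initial).
  N8: +95 → 95 ≥ 30
Round 2 — N8 buckles.
  N15: +90 → 90 < 110
  N2: +15 → 15 < 50
  N5: +30 → 30 < 90
No further bucklings.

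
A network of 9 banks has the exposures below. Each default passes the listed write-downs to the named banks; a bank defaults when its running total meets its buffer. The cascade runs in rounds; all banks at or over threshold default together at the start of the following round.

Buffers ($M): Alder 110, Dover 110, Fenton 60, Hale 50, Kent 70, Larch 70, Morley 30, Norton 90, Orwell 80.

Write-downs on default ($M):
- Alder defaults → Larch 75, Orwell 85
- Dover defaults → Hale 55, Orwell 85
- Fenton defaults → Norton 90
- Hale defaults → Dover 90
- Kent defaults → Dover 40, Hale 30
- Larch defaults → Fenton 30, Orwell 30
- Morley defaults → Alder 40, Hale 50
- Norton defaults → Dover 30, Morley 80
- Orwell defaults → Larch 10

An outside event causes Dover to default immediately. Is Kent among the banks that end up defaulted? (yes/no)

no

Round 1 — Dover defaults (initial).
  Hale: +55 → 55 ≥ 50
  Orwell: +85 → 85 ≥ 80
Round 2 — Hale, Orwell default.
  Larch: +10 → 10 < 70
No further defaults.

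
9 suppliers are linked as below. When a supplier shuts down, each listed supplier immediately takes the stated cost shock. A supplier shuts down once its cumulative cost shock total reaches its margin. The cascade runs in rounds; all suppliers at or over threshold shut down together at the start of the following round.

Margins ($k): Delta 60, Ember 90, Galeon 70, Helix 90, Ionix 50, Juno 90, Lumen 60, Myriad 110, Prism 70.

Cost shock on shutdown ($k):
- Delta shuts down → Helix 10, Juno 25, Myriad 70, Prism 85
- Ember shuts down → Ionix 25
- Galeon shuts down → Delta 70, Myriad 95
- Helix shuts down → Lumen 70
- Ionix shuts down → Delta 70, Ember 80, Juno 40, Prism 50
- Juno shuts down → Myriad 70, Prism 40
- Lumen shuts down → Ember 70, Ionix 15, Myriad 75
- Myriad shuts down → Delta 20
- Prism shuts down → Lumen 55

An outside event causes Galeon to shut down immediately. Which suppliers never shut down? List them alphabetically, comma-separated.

Round 1 — Galeon shuts down (initial).
  Delta: +70 → 70 ≥ 60
  Myriad: +95 → 95 < 110
Round 2 — Delta shuts down.
  Helix: +10 → 10 < 90
  Juno: +25 → 25 < 90
  Myriad: +70 → 165 ≥ 110
  Prism: +85 → 85 ≥ 70
Round 3 — Myriad, Prism shut down.
  Lumen: +55 → 55 < 60
No further shutdowns.

Ember, Helix, Ionix, Juno, Lumen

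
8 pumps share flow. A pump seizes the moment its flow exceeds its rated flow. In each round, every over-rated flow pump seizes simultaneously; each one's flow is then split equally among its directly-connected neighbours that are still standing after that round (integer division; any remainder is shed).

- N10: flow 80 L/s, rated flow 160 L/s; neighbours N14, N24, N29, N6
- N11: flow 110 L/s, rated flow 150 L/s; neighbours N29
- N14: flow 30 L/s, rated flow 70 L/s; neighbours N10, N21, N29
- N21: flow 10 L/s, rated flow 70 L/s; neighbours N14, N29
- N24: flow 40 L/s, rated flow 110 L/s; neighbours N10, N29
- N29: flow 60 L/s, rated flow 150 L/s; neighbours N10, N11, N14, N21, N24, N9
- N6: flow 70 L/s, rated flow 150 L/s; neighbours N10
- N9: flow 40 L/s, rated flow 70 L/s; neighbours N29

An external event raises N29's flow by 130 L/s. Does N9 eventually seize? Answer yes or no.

Round 1 — N29 at 190 > 150. N29 seizes.
  N29 sheds 190 L/s to N10, N11, N14, N21, N24, N9: 31 each (4 lost).
    N10: 80+31 = 111 ≤ 160
    N11: 110+31 = 141 ≤ 150
    N14: 30+31 = 61 ≤ 70
    N21: 10+31 = 41 ≤ 70
    N24: 40+31 = 71 ≤ 110
    N9: 40+31 = 71 > 70
Round 2 — N9 seizes.
  N9 sheds 71 L/s: no online neighbours, lost.
No further seizures.

yes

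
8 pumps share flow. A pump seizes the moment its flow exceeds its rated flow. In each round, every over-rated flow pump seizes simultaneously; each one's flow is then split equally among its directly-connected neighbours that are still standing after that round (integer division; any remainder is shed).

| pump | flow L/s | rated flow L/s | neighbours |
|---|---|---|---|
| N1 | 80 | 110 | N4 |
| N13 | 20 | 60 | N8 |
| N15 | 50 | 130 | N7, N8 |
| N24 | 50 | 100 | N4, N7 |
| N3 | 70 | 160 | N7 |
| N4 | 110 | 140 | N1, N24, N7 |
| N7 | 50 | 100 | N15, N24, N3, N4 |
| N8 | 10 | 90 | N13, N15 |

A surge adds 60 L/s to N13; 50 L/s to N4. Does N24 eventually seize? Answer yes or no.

Round 1 — N13 at 80 > 60; N4 at 160 > 140. N13, N4 seize.
  N13 sheds 80 L/s to N8: 80 each.
    N8: 10+80 = 90 ≤ 90
  N4 sheds 160 L/s to N1, N24, N7: 53 each (1 lost).
    N1: 80+53 = 133 > 110
    N24: 50+53 = 103 > 100
    N7: 50+53 = 103 > 100
Round 2 — N1, N24, N7 seize.
  N1 sheds 133 L/s: no online neighbours, lost.
  N24 sheds 103 L/s: no online neighbours, lost.
  N7 sheds 103 L/s to N15, N3: 51 each (1 lost).
    N15: 50+51 = 101 ≤ 130
    N3: 70+51 = 121 ≤ 160
No further seizures.

yes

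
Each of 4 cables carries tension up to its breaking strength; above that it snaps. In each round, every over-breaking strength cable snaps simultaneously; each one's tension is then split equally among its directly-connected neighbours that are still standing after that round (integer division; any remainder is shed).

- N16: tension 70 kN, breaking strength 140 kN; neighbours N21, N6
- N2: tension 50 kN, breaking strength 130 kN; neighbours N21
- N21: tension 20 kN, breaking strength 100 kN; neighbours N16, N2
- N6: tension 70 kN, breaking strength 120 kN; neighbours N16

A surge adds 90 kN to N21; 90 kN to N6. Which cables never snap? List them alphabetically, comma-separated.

Round 1 — N21 at 110 > 100; N6 at 160 > 120. N21, N6 snap.
  N21 sheds 110 kN to N16, N2: 55 each.
    N16: 70+55 = 125 ≤ 140
    N2: 50+55 = 105 ≤ 130
  N6 sheds 160 kN to N16: 160 each.
    N16: 125+160 = 285 > 140
Round 2 — N16 snaps.
  N16 sheds 285 kN: no online neighbours, lost.
No further breaks.

N2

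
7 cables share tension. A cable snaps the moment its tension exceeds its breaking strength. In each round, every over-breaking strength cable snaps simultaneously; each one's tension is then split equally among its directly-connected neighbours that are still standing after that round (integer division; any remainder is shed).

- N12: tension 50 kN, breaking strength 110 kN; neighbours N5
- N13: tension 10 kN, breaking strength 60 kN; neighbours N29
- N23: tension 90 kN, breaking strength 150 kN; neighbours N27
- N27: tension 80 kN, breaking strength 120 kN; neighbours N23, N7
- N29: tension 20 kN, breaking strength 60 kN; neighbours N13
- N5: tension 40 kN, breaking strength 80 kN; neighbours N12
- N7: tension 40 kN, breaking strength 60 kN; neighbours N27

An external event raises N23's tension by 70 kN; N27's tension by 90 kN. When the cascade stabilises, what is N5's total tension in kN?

Round 1 — N23 at 160 > 150; N27 at 170 > 120. N23, N27 snap.
  N23 sheds 160 kN: no online neighbours, lost.
  N27 sheds 170 kN to N7: 170 each.
    N7: 40+170 = 210 > 60
Round 2 — N7 snaps.
  N7 sheds 210 kN: no online neighbours, lost.
No further breaks.

40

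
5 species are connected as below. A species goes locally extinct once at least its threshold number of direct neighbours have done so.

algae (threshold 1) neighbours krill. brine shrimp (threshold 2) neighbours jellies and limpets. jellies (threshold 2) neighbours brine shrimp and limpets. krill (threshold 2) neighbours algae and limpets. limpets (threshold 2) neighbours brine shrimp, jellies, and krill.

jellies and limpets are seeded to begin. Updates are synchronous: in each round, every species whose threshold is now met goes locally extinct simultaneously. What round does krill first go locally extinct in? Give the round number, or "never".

Round 1 — jellies, limpets go locally extinct (initial).
Round 2 — checking thresholds:
  brine shrimp: 2 of 2 neighbours ≥ 2, goes locally extinct.
  krill: 1 of 2 neighbours < 2, below threshold.
Round 3 — no new extinctions; cascade stops.

never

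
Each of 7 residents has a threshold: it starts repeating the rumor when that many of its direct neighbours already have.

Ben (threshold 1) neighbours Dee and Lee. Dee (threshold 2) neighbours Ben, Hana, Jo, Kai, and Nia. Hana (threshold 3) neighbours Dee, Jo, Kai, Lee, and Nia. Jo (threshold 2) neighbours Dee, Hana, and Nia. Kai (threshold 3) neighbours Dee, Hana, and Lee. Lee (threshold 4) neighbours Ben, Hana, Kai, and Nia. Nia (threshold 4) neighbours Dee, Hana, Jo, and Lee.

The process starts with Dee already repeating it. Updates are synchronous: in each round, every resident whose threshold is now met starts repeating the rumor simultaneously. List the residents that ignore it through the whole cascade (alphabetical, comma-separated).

Round 1 — Dee starts repeating the rumor (initial).
Round 2 — checking thresholds:
  Ben: 1 of 2 neighbours ≥ 1, starts repeating the rumor.
  Hana: 1 of 5 neighbours < 3, below threshold.
  Jo: 1 of 3 neighbours < 2, below threshold.
  Kai: 1 of 3 neighbours < 3, below threshold.
  Nia: 1 of 4 neighbours < 4, below threshold.
Round 3 — no new spreads; cascade stops.

Hana, Jo, Kai, Lee, Nia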